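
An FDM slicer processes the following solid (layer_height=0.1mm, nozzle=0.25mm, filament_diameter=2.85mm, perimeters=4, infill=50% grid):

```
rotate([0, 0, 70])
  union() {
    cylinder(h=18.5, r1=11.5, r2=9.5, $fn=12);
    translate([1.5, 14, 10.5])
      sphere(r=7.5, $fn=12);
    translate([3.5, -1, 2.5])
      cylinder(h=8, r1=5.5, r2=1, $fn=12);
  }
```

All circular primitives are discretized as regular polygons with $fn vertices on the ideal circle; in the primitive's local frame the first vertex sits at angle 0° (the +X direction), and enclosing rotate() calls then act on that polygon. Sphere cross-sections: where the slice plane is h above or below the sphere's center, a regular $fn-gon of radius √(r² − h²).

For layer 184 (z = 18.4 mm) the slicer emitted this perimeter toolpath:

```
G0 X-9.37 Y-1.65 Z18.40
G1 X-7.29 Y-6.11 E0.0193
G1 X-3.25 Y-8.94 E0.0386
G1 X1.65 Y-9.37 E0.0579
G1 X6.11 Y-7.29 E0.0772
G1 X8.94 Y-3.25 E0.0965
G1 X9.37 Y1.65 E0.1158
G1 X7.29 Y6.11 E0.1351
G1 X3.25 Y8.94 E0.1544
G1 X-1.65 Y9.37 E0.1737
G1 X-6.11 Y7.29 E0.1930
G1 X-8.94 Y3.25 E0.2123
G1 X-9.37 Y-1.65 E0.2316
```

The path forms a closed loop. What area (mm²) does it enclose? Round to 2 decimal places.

Apply the shoelace formula to the sequence of (X, Y) vertices; enclosed area = 271.48 mm².

271.48 mm²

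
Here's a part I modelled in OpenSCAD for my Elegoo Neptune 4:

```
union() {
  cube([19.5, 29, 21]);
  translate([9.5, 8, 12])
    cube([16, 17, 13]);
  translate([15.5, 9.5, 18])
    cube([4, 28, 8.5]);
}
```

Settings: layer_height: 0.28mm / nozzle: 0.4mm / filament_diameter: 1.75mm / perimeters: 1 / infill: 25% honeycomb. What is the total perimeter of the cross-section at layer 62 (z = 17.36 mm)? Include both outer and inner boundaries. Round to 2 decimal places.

109.00 mm

At z = 17.36 mm: the cube (footprint 19.5×29) is included at this height (perimeter 97.00 mm); the cube at (9.5, 8) is present — its section is the full 16×17 rectangle (perimeter 66.00 mm); the cube at (15.5, 9.5) does not reach this height (z outside [18, 26.5]); Combining (union): the regions partially overlap (shared area 170.00 mm²), so the edge portions inside another operand are dropped and the merged outline is re-measured after clipping — boundary = 109.00 mm. Overall, the cross-section is a single solid region. Total boundary length (outer) = 109.00 mm.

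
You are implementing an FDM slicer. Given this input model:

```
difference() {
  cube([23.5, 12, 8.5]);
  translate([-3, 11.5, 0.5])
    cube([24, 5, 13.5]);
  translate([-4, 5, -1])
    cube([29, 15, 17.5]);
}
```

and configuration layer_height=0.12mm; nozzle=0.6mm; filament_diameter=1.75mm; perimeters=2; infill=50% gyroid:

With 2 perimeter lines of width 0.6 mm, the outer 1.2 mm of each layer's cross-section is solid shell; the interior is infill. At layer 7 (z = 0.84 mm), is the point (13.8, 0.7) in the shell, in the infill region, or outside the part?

shell

At z = 0.84 mm: the cube (footprint 23.5×12) is included at this height; the 24×5 cube at (-3, 11.5) contributes its full rectangle; the 29×15 cube at (-4, 5) contributes its full rectangle; After the difference (first − rest): starting from the 23.5×12 cube, the 24×5 cube at (-3, 11.5) partially overlaps it — only the 10.50 mm² overlap (of its 120.00 mm²) is removed, clipping the outline; the 29×15 cube at (-4, 5) partially overlaps it — only the 154.00 mm² overlap (of its 435.00 mm²) is removed, clipping the outline — 1 connected region. Overall, the cross-section is a single solid region. The nearest boundary edge runs (23.50, 0.00)→(0.00, 0.00); distance from the point to it = 0.70 mm. The point is inside the cross-section, 0.70 mm from the nearest boundary — within the 1.2 mm shell band (2 × 0.6).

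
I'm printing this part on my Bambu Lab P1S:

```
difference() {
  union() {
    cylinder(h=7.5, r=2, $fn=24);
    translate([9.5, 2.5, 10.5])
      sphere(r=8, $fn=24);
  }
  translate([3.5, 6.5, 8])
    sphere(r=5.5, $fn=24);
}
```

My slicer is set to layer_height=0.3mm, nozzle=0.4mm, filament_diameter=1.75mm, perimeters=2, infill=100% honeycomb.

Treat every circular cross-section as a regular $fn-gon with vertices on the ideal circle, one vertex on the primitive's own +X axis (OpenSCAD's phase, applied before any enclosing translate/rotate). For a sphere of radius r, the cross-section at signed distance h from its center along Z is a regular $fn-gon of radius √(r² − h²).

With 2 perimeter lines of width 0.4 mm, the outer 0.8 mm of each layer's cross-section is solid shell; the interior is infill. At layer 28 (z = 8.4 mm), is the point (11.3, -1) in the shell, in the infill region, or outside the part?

infill

At z = 8.4 mm: the cylinder is absent (z outside [0, 7.5]); the sphere at (9.5, 2.5): section is a regular 24-gon, circumradius = √(r²−h²) = √(8²−2.1²) = 7.719; Combining (union): only the r=8 sphere at (9.5, 2.5) is present, so the union is just that shape — 1 connected region; the r=5.5 sphere at (3.5, 6.5) contributes a regular 24-gon of circumradius √(5.5²−0.4²) = 5.485; After the difference (first − rest): starting from that combined region, the r=5.5 sphere at (3.5, 6.5) partially overlaps it — only the 44.38 mm² overlap (of its 93.45 mm²) is removed, clipping the outline — 1 connected region. Overall, the cross-section is a single solid region. The nearest boundary edge runs (13.36, -4.19)→(11.50, -4.96); distance from the point to it = 3.73 mm. The point is inside the cross-section and 3.73 mm from the nearest boundary — more than the 0.8 mm shell width (2 × 0.4), so it's in the infill interior.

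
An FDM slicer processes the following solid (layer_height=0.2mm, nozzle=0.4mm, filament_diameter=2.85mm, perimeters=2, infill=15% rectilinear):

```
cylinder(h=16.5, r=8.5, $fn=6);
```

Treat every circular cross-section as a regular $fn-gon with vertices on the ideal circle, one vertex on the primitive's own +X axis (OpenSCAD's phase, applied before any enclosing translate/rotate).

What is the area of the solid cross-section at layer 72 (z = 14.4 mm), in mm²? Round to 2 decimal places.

187.71 mm²

At z = 14.4 mm: the cylinder: section is a regular 6-gon, circumradius r=8.5 (area = (6/2)·8.500²·sin(360°/6) = 187.71 mm²). Overall, the cross-section is a single solid region. Net area = 187.71 mm².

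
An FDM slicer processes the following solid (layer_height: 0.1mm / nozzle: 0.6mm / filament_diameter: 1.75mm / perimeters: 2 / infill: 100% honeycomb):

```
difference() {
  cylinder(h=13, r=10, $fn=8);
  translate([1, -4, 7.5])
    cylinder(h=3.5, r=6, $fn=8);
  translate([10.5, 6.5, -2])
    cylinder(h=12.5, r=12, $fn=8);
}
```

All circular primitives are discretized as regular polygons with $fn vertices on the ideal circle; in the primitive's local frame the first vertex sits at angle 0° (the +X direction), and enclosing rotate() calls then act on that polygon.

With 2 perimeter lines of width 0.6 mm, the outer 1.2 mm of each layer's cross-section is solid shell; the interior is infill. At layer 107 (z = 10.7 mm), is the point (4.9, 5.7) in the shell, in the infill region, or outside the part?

At z = 10.7 mm: the r=10 cylinder gives a regular 8-gon of circumradius 10 (constant along its height); the r=6 cylinder at (1, -4) gives a regular 8-gon of circumradius 6 (constant along its height); the cylinder at (10.5, 6.5) is absent (z outside [-2, 10.5]); Subtracting the remaining from the first: starting from the r=10 cylinder, the r=6 cylinder at (1, -4) partially overlaps it — only the 99.92 mm² overlap (of its 101.82 mm²) is removed, clipping the outline — 1 connected region. Overall, the cross-section is a single solid region. The nearest boundary edge runs (0.00, 10.00)→(7.07, 7.07); distance from the point to it = 2.10 mm. The point is inside the cross-section and 2.10 mm from the nearest boundary — more than the 1.2 mm shell width (2 × 0.6), so it's in the infill interior.

infill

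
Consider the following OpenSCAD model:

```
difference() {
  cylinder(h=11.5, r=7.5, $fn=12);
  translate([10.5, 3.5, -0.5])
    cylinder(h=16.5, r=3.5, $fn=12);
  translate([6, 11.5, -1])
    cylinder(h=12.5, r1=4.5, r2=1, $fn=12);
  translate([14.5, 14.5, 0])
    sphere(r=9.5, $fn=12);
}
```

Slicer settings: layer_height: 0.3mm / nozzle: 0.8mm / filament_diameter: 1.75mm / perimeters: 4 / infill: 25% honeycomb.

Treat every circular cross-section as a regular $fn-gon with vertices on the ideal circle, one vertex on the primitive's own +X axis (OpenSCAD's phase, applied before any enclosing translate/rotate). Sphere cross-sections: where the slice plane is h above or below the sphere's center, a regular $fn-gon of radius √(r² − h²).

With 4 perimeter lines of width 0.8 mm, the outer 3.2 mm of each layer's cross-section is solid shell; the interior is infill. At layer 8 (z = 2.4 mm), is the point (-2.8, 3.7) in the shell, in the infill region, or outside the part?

shell

At z = 2.4 mm: the r=7.5 cylinder gives a regular 12-gon of circumradius 7.5 (constant along its height); the r=3.5 cylinder at (10.5, 3.5) gives a regular 12-gon of circumradius 3.5 (constant along its height); the cone at (6, 11.5) contributes a regular 12-gon of circumradius 3.548 (interpolated between r1=4.5 and r2=1 at t=0.272); the r=9.5 sphere at (14.5, 14.5) contributes a regular 12-gon of circumradius √(9.5²−2.4²) = 9.192; After the difference (first − rest): starting from the r=7.5 cylinder, the r=3.5 cylinder at (10.5, 3.5) misses the remaining region (no effect); the cone at (6, 11.5) misses the remaining region (no effect); the r=9.5 sphere at (14.5, 14.5) misses the remaining region (no effect) — 1 connected region. Overall, the cross-section is a single solid region. The nearest boundary edge runs (-6.50, 3.75)→(-3.75, 6.50); distance from the point to it = 2.65 mm. The point is inside the cross-section, 2.65 mm from the nearest boundary — within the 3.2 mm shell band (4 × 0.8).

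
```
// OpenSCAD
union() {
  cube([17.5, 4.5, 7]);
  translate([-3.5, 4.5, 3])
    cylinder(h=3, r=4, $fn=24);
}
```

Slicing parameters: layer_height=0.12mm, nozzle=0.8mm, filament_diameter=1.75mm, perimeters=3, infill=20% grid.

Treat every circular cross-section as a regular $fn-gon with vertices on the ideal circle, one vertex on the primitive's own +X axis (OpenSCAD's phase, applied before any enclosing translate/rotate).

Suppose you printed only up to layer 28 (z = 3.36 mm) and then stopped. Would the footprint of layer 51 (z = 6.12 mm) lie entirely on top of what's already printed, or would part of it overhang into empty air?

entirely on top

Compare the two slices. At z = 3.36: the cube is present — its section is the full 17.5×4.5 rectangle (area 78.75 mm²); the r=4 cylinder at (-3.5, 4.5) gives a regular 24-gon of circumradius 4 (constant along its height) (area = (24/2)·4.000²·sin(360°/24) = 49.69 mm²); Merging all regions: the regions partially overlap — summed areas 128.44 mm² minus the doubly-counted overlap 0.61 mm² gives 127.84 mm² — area = 127.84 mm². At z = 6.12: the cube is present — its section is the full 17.5×4.5 rectangle (area 78.75 mm²); the cylinder at (-3.5, 4.5) is not intersected at this z (z outside [3, 6]); Taking the union: only the 17.5×4.5 cube is present, so the union is just that shape — area = 78.75 mm². Checking containment: the cross-section at z = 6.12 is a subset of the cross-section at z = 3.36.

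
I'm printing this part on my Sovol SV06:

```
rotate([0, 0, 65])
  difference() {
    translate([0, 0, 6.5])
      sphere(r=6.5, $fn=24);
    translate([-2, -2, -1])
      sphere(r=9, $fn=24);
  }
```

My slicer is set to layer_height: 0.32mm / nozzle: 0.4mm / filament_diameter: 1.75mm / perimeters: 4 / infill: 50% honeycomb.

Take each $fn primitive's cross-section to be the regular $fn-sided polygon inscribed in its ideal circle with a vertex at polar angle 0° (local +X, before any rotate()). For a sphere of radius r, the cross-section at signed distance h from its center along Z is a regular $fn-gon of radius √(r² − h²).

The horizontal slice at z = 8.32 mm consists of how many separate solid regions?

At z = 8.32 mm: the r=6.5 sphere contributes a regular 24-gon of circumradius √(6.5²−1.82²) = 6.240; the sphere at (-2, -2) does not reach this height (|z−center|=9.320 > r=9); Taking the first minus the rest: none of the subtracted shapes is present at this height, so the r=6.5 sphere is unchanged — 1 connected region; (whole slice rotated 65° about Z — lengths, areas and connectivity unchanged). The result has 1 disconnected region.

1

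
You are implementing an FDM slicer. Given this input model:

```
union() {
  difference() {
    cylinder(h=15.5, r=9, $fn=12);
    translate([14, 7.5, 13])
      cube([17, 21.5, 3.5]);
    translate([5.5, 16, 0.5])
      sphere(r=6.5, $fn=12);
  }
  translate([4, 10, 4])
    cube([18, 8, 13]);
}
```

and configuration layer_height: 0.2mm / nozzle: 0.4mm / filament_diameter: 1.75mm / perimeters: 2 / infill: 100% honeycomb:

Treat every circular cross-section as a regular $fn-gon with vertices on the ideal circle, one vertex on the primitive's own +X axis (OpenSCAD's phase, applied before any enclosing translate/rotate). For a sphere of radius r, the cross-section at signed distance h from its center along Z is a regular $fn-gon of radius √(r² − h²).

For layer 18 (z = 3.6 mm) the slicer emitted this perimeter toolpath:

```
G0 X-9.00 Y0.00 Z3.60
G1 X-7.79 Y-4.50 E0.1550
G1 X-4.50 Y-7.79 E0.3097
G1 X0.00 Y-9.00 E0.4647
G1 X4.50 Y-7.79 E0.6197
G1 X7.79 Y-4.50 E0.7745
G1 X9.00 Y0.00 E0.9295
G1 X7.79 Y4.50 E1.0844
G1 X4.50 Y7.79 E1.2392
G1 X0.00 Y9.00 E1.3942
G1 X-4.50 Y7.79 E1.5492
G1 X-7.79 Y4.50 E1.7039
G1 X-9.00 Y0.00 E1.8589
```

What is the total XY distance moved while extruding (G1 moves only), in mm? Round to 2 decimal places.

55.89 mm

Sum the Euclidean lengths of each G1 segment: total = 55.89 mm.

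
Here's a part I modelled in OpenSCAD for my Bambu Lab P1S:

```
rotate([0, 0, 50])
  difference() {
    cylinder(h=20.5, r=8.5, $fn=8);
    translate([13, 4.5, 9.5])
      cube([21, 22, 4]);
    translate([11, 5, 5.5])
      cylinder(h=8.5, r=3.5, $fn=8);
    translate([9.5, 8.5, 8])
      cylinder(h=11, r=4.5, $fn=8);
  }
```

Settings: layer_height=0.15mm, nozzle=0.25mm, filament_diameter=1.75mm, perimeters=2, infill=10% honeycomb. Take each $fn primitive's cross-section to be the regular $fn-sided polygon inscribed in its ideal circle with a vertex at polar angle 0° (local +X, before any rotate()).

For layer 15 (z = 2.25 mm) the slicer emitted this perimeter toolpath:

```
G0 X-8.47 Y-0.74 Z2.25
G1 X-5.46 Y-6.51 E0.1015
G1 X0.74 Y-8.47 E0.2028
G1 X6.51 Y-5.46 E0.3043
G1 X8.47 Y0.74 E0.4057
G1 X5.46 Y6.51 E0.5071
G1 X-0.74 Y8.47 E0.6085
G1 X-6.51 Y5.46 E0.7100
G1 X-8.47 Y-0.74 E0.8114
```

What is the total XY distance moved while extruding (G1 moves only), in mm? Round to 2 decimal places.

52.04 mm

Sum the Euclidean lengths of each G1 segment: total = 52.04 mm.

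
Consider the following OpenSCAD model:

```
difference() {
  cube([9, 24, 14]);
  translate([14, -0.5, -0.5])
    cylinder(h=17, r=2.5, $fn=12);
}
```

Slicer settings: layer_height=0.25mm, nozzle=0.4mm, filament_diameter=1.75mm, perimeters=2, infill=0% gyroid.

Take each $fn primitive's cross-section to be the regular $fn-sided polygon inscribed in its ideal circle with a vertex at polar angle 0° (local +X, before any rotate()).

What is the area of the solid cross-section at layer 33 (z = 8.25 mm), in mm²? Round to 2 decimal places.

At z = 8.25 mm: the cube (footprint 9×24) is included at this height (area 216.00 mm²); the cylinder at (14, -0.5): section is a regular 12-gon, circumradius r=2.5 (area = (12/2)·2.500²·sin(360°/12) = 18.75 mm²); Subtracting the remaining from the first: starting from the 9×24 cube (216.00 mm²), the r=2.5 cylinder at (14, -0.5) misses the remaining region (no effect) — area = 216.00 mm². Overall, the cross-section is a single solid region. Net area = 216.00 mm².

216.00 mm²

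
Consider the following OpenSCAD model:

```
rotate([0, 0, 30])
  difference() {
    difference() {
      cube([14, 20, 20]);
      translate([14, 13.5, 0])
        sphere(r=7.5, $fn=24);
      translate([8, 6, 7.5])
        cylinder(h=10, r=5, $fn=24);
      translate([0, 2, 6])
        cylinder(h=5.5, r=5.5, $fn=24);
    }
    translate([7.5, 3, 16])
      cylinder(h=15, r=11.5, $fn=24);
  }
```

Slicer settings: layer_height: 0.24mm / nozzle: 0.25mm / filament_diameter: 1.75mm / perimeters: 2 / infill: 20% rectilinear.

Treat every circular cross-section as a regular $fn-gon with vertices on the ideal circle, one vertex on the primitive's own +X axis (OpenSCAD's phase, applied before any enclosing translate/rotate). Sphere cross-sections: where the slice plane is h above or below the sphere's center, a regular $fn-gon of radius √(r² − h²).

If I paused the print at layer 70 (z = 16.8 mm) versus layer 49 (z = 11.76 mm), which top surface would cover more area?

Layer 70 (z = 16.8): the cube (footprint 14×20) is included at this height (area 280.00 mm²); the sphere at (14, 13.5) is absent (|z−center|=16.800 > r=7.5); the r=5 cylinder at (8, 6) contributes a regular 24-gon of circumradius 5 (area = (24/2)·5.000²·sin(360°/24) = 77.65 mm²); the cylinder at (0, 2) is absent (z outside [6, 11.5]); After the difference (first − rest): starting from the 14×20 cube (280.00 mm²), the r=5 cylinder at (8, 6) lies wholly inside it (removes its full 77.65 mm² and its 31.33 mm outline becomes a hole wall) — area = 202.35 mm²; the cylinder at (7.5, 3): section is a regular 24-gon, circumradius r=11.5 (area = (24/2)·11.500²·sin(360°/24) = 410.75 mm²); Taking the first minus the rest: starting from that combined region (202.35 mm²), the r=11.5 cylinder at (7.5, 3) partially overlaps it — only the 113.59 mm² overlap (of its 410.75 mm²) is removed, clipping the outline — area = 88.77 mm²; (rotated 30° about Z; rotation is an isometry so areas/perimeters/island counts are preserved). So its area = 88.77 mm². Layer 49 (z = 11.76): the 14×20 cube contributes its full rectangle (area 280.00 mm²); the sphere at (14, 13.5) is absent (|z−center|=11.760 > r=7.5); the cylinder at (8, 6): section is a regular 24-gon, circumradius r=5 (area = (24/2)·5.000²·sin(360°/24) = 77.65 mm²); the cylinder at (0, 2) is not intersected at this z (z outside [6, 11.5]); Subtracting the remaining from the first: starting from the 14×20 cube (280.00 mm²), the r=5 cylinder at (8, 6) lies wholly inside it (removes its full 77.65 mm² and its 31.33 mm outline becomes a hole wall) — area = 202.35 mm²; the cylinder at (7.5, 3) is not intersected at this z (z outside [16, 31]); After the difference (first − rest): none of the subtracted shapes is present at this height, so that combined region is unchanged — area = 202.35 mm²; (rotated 30° about Z; rotation is an isometry so areas/perimeters/island counts are preserved). So its area = 202.35 mm². Layer 49 is larger (202.35 vs 88.77 mm²).

layer 49 (z = 11.76 mm)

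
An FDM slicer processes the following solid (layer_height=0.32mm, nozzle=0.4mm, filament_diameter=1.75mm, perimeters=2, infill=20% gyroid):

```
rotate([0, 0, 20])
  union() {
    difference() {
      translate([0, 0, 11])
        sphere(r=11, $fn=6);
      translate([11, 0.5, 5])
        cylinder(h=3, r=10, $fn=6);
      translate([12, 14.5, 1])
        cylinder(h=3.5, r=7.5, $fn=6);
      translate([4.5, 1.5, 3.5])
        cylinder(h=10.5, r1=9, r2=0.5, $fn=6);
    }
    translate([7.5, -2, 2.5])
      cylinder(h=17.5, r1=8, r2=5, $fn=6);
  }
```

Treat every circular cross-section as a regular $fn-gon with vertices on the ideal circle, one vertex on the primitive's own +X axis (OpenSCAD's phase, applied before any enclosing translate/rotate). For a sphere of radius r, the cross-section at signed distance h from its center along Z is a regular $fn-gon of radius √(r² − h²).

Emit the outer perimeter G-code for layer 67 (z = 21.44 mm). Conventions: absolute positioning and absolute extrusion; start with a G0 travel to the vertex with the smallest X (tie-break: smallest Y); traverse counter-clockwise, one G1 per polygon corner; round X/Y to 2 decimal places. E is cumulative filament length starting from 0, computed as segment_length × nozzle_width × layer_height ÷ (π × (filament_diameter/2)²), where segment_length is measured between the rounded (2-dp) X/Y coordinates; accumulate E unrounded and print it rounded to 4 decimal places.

G0 X-3.26 Y-1.19 Z21.44
G1 X-0.60 Y-3.41 E0.1844
G1 X2.65 Y-2.23 E0.3684
G1 X3.26 Y1.19 E0.5532
G1 X0.60 Y3.41 E0.7376
G1 X-2.65 Y2.23 E0.9216
G1 X-3.26 Y-1.19 E1.1065

At z = 21.44 mm: the sphere: section is a regular 6-gon, circumradius = √(r²−h²) = √(11²−10.44²) = 3.465; the cylinder at (11, 0.5) is not intersected at this z (z outside [5, 8]); the cylinder at (12, 14.5) is not intersected at this z (z outside [1, 4.5]); the cone at (4.5, 1.5) is not intersected at this z (z outside [3.5, 14]); After the difference (first − rest): none of the subtracted shapes is present at this height, so the r=11 sphere is unchanged — 1 connected region; the cone at (7.5, -2) is absent (z outside [2.5, 20]); Taking the union: only that combined region is present, so the union is just that shape — 1 connected region; (rotated 20° about Z; rotation is an isometry so areas/perimeters/island counts are preserved). The outline is a single polygon with 6 vertices. Extrusion per mm of travel: 0.4 × 0.32 / (π × 0.875²) = 0.053216. Accumulating E over each segment gives final E = 1.1065.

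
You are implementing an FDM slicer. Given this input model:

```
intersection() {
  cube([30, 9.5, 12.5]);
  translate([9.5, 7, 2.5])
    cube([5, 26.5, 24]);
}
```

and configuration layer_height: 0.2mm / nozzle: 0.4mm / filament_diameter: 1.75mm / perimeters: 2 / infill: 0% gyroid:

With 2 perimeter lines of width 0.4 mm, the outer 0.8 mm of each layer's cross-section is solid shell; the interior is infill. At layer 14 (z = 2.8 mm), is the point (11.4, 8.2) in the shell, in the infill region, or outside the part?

infill

At z = 2.8 mm: the 30×9.5 cube contributes its full rectangle; the cube at (9.5, 7) is present — its section is the full 5×26.5 rectangle; After intersecting: the 5×26.5 cube at (9.5, 7) partially overlaps the 30×9.5 cube; clipping to the common part keeps 12.50 mm² — 1 connected region. Overall, the cross-section is a single solid region. The nearest boundary edge runs (14.50, 7.00)→(9.50, 7.00); distance from the point to it = 1.20 mm. The point is inside the cross-section and 1.20 mm from the nearest boundary — more than the 0.8 mm shell width (2 × 0.4), so it's in the infill interior.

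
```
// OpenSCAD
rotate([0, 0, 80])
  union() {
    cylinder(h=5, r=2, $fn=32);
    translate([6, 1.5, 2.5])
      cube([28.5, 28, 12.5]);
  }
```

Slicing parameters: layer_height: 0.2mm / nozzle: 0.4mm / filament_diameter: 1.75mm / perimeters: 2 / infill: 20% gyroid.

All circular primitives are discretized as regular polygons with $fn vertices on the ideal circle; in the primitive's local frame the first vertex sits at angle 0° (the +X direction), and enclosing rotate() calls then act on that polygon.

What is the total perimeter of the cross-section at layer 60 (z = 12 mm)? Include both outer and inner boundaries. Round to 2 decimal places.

113.00 mm

At z = 12 mm: the cylinder is not intersected at this z (z outside [0, 5]); the cube at (6, 1.5) is present — its section is the full 28.5×28 rectangle (perimeter 113.00 mm); Taking the union: only the 28.5×28 cube at (6, 1.5) is present, so the union is just that shape — boundary = 113.00 mm; (rotated 80° about Z; rotation is an isometry so areas/perimeters/island counts are preserved). Overall, the cross-section is a single solid region. Total boundary length (outer) = 113.00 mm.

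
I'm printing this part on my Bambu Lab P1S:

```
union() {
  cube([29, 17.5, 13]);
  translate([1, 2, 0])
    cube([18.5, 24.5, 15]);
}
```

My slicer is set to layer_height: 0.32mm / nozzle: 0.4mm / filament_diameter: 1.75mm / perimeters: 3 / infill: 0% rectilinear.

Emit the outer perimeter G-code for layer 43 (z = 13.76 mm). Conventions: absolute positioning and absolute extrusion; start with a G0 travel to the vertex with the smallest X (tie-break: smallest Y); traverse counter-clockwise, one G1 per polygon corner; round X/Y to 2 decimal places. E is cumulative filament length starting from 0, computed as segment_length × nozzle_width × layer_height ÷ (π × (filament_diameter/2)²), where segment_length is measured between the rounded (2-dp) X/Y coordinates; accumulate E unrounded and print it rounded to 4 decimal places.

At z = 13.76 mm: the cube is not intersected at this z (z outside [0, 13]); the cube at (1, 2) (footprint 18.5×24.5) is included at this height; Taking the union: only the 18.5×24.5 cube at (1, 2) is present, so the union is just that shape — 1 connected region. The outline is a single polygon with 4 vertices. Extrusion per mm of travel: 0.4 × 0.32 / (π × 0.875²) = 0.053216. Accumulating E over each segment gives final E = 4.5766.

G0 X1.00 Y2.00 Z13.76
G1 X19.50 Y2.00 E0.9845
G1 X19.50 Y26.50 E2.2883
G1 X1.00 Y26.50 E3.2728
G1 X1.00 Y2.00 E4.5766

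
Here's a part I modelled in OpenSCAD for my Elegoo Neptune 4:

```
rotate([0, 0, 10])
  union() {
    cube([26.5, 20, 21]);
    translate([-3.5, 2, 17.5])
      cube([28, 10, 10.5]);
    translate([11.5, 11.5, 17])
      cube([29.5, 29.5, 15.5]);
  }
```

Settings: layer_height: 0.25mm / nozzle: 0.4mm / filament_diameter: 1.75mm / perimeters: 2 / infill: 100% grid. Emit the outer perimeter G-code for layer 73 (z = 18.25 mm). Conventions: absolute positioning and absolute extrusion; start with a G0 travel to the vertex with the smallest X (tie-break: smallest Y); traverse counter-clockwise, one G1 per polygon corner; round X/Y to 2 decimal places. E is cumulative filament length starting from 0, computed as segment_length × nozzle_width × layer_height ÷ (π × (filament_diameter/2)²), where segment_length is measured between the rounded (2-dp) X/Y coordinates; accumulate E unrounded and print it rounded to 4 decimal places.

G0 X-5.53 Y11.21 Z18.25
G1 X-3.79 Y1.36 E0.4159
G1 X-0.35 Y1.97 E0.5611
G1 X0.00 Y0.00 E0.6443
G1 X26.10 Y4.60 E1.7461
G1 X24.10 Y15.93 E2.2245
G1 X38.38 Y18.44 E2.8273
G1 X33.26 Y47.50 E4.0540
G1 X4.21 Y42.37 E5.2805
G1 X7.85 Y21.69 E6.1535
G1 X-3.47 Y19.70 E6.6313
G1 X-2.08 Y11.82 E6.9640
G1 X-5.53 Y11.21 E7.1096

At z = 18.25 mm: the cube (footprint 26.5×20) is included at this height; the 28×10 cube at (-3.5, 2) contributes its full rectangle; the 29.5×29.5 cube at (11.5, 11.5) contributes its full rectangle; Taking the union: the regions partially overlap (shared area 372.50 mm²), so overlapping operands fuse into one piece — 1 connected region; (rotated 10° about Z; rotation is an isometry so areas/perimeters/island counts are preserved). The outline is a single polygon with 12 vertices. Extrusion per mm of travel: 0.4 × 0.25 / (π × 0.875²) = 0.041575. Accumulating E over each segment gives final E = 7.1096.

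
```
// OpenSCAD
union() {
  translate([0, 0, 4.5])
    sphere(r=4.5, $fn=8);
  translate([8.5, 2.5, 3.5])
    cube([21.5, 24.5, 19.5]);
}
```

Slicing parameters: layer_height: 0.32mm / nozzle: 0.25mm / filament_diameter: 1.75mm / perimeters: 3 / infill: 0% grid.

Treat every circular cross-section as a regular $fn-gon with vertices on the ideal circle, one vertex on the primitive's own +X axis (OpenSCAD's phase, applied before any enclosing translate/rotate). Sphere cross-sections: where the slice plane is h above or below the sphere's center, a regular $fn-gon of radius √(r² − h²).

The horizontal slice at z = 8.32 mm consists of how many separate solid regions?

2

At z = 8.32 mm: the sphere: section is a regular 8-gon, circumradius = √(r²−h²) = √(4.5²−3.82²) = 2.379; the cube at (8.5, 2.5) is present — its section is the full 21.5×24.5 rectangle; Combining (union): the 2 present regions are separate (no shared area or edge), so areas and boundary lengths simply add and each stays a separate island — 2 connected regions. The result has 2 disconnected regions.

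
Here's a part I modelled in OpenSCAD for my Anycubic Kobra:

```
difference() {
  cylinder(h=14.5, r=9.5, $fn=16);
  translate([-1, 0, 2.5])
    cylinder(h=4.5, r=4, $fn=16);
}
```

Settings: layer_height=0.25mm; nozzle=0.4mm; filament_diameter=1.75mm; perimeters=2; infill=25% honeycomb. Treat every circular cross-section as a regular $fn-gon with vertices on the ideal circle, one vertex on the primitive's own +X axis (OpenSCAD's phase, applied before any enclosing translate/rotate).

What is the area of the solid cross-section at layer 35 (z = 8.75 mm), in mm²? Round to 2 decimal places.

At z = 8.75 mm: the cylinder: section is a regular 16-gon, circumradius r=9.5 (area = (16/2)·9.500²·sin(360°/16) = 276.30 mm²); the cylinder at (-1, 0) is not intersected at this z (z outside [2.5, 7]); After the difference (first − rest): none of the subtracted shapes is present at this height, so the r=9.5 cylinder is unchanged — area = 276.30 mm². Overall, the cross-section is a single solid region. Net area = 276.30 mm².

276.30 mm²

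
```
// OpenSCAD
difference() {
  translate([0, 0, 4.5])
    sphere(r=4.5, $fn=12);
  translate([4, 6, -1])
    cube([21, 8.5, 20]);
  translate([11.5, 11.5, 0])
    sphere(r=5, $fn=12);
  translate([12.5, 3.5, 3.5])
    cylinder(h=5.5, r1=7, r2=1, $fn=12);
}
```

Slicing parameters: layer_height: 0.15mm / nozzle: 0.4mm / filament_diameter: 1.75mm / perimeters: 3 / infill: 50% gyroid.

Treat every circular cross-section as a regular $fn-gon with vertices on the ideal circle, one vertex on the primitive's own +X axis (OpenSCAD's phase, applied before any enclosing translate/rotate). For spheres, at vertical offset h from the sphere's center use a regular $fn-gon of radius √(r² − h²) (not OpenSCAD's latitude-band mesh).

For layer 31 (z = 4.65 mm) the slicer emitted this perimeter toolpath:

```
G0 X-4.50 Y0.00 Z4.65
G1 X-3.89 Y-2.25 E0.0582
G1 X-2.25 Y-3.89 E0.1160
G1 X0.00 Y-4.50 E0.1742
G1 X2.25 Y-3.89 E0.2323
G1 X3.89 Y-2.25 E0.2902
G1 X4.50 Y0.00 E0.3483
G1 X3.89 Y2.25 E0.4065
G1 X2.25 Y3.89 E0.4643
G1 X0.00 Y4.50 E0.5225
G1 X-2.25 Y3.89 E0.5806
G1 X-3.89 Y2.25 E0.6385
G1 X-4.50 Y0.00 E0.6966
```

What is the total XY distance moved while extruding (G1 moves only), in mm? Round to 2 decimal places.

27.93 mm

Sum the Euclidean lengths of each G1 segment: total = 27.93 mm.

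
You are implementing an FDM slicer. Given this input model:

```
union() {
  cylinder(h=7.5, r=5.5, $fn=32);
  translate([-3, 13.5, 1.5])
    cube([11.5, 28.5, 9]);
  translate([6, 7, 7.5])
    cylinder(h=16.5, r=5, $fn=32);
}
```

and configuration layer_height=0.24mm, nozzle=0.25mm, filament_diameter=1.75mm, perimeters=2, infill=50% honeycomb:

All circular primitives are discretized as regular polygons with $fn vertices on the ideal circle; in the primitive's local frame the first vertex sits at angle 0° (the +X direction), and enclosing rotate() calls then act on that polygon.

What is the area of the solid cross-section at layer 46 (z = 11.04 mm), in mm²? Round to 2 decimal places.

At z = 11.04 mm: the cylinder does not reach this height (z outside [0, 7.5]); the cube at (-3, 13.5) is absent (z outside [1.5, 10.5]); the cylinder at (6, 7): section is a regular 32-gon, circumradius r=5 (area = (32/2)·5.000²·sin(360°/32) = 78.04 mm²); Taking the union: only the r=5 cylinder at (6, 7) is present, so the union is just that shape — area = 78.04 mm². Overall, the cross-section is a single solid region. Net area = 78.04 mm².

78.04 mm²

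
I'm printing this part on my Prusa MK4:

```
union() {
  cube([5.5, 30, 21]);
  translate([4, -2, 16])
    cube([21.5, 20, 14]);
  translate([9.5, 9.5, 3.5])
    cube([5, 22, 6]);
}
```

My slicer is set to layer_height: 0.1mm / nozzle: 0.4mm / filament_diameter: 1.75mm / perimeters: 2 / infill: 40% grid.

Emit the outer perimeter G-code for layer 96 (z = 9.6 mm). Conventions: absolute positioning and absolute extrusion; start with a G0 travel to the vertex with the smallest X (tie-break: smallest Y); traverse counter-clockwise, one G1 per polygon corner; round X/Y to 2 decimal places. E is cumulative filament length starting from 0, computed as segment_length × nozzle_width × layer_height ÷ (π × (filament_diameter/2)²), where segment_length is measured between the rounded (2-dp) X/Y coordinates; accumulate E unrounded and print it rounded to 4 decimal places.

G0 X0.00 Y0.00 Z9.60
G1 X5.50 Y0.00 E0.0915
G1 X5.50 Y30.00 E0.5904
G1 X0.00 Y30.00 E0.6818
G1 X0.00 Y0.00 E1.1807

At z = 9.6 mm: the 5.5×30 cube contributes its full rectangle; the cube at (4, -2) is not intersected at this z (z outside [16, 30]); the cube at (9.5, 9.5) does not reach this height (z outside [3.5, 9.5]); Merging all regions: only the 5.5×30 cube is present, so the union is just that shape — 1 connected region. The outline is a single polygon with 4 vertices. Extrusion per mm of travel: 0.4 × 0.1 / (π × 0.875²) = 0.016630. Accumulating E over each segment gives final E = 1.1807.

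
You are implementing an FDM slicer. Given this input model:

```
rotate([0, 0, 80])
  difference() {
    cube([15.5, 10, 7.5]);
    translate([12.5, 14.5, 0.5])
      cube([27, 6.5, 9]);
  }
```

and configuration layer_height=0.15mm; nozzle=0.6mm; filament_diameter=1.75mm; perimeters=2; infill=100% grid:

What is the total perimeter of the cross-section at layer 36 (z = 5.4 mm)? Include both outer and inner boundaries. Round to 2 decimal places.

At z = 5.4 mm: the cube (footprint 15.5×10) is included at this height (perimeter 51.00 mm); the cube at (12.5, 14.5) (footprint 27×6.5) is included at this height (perimeter 67.00 mm); After the difference (first − rest): starting from the 15.5×10 cube, the 27×6.5 cube at (12.5, 14.5) misses the remaining region (no effect) — boundary = 51.00 mm; (rotated 80° about Z; rotation is an isometry so areas/perimeters/island counts are preserved). Overall, the cross-section is a single solid region. Total boundary length (outer) = 51.00 mm.

51.00 mm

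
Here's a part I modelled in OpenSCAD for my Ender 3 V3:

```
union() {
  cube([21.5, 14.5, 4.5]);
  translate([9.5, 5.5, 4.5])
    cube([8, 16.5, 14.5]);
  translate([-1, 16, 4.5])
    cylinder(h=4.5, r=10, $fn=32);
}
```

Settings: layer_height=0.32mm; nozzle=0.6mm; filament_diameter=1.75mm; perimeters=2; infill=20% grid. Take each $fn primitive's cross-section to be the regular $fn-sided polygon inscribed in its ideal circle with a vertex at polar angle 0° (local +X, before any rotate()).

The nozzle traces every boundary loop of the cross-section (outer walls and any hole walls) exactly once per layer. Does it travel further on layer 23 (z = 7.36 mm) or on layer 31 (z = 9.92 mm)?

Layer 23 (z = 7.36): the cube is absent (z outside [0, 4.5]); the cube at (9.5, 5.5) (footprint 8×16.5) is included at this height (perimeter 49.00 mm); the r=10 cylinder at (-1, 16) gives a regular 32-gon of circumradius 10 (constant along its height) (perimeter = 2·32·10.000·sin(180°/32) = 62.73 mm); Combining (union): the 2 present regions are separate (no shared area or edge), so areas and boundary lengths simply add and each stays a separate island — boundary = 111.73 mm. So its perimeter = 111.73 mm. Layer 31 (z = 9.92): the cube is not intersected at this z (z outside [0, 4.5]); the cube at (9.5, 5.5) is present — its section is the full 8×16.5 rectangle (perimeter 49.00 mm); the cylinder at (-1, 16) is absent (z outside [4.5, 9]); Merging all regions: only the 8×16.5 cube at (9.5, 5.5) is present, so the union is just that shape — boundary = 49.00 mm. So its perimeter = 49.00 mm. Layer 23 is larger (111.73 vs 49.00 mm).

layer 23 (z = 7.36 mm)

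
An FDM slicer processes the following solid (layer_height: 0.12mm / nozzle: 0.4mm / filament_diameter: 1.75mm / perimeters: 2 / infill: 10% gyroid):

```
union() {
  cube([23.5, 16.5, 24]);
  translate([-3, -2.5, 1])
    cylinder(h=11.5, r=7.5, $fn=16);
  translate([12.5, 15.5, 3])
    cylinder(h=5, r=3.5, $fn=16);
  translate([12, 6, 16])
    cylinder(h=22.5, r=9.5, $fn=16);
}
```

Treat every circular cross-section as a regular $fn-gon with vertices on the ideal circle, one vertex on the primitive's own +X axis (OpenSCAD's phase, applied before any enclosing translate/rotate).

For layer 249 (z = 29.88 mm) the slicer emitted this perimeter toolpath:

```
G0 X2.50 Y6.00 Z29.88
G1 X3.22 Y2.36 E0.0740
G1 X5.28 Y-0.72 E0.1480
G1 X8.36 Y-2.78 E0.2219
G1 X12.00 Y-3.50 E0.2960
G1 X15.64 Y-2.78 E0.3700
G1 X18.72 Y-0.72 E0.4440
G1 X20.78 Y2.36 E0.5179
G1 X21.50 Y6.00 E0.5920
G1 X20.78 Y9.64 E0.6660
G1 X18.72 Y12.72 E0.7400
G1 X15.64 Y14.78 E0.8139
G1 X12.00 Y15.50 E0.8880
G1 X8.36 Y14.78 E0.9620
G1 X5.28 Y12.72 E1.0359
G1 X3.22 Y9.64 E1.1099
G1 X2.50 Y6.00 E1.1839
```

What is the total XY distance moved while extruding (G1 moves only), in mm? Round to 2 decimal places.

59.33 mm

Sum the Euclidean lengths of each G1 segment: total = 59.33 mm.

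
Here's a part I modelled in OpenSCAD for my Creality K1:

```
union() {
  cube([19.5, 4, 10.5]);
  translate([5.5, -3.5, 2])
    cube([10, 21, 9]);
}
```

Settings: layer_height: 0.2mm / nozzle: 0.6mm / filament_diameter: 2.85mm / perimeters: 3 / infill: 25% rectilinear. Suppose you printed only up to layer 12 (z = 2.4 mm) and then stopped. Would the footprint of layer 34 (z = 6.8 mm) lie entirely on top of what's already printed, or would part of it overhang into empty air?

Compare the two slices. At z = 2.4: the cube is present — its section is the full 19.5×4 rectangle (area 78.00 mm²); the cube at (5.5, -3.5) (footprint 10×21) is included at this height (area 210.00 mm²); Merging all regions: the regions partially overlap — summed areas 288.00 mm² minus the doubly-counted overlap 40.00 mm² gives 248.00 mm² — area = 248.00 mm². At z = 6.8: the cube (footprint 19.5×4) is included at this height (area 78.00 mm²); the cube at (5.5, -3.5) is present — its section is the full 10×21 rectangle (area 210.00 mm²); Merging all regions: the regions partially overlap — summed areas 288.00 mm² minus the doubly-counted overlap 40.00 mm² gives 248.00 mm² — area = 248.00 mm². Checking containment: the cross-section at z = 6.8 is a subset of the cross-section at z = 2.4.

entirely on top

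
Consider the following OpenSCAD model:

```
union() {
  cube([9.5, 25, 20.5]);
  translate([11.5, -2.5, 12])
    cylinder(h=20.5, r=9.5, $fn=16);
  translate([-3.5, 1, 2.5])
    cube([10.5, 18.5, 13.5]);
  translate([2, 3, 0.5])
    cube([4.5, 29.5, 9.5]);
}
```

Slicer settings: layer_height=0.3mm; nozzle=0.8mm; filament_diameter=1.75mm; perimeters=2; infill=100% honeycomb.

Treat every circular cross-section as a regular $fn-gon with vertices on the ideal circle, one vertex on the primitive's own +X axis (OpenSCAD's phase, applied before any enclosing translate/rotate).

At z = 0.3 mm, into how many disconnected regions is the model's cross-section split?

At z = 0.3 mm: the cube is present — its section is the full 9.5×25 rectangle; the cylinder at (11.5, -2.5) is not intersected at this z (z outside [12, 32.5]); the cube at (-3.5, 1) is not intersected at this z (z outside [2.5, 16]); the cube at (2, 3) does not reach this height (z outside [0.5, 10]); Taking the union: only the 9.5×25 cube is present, so the union is just that shape — 1 connected region. The result has 1 disconnected region.

1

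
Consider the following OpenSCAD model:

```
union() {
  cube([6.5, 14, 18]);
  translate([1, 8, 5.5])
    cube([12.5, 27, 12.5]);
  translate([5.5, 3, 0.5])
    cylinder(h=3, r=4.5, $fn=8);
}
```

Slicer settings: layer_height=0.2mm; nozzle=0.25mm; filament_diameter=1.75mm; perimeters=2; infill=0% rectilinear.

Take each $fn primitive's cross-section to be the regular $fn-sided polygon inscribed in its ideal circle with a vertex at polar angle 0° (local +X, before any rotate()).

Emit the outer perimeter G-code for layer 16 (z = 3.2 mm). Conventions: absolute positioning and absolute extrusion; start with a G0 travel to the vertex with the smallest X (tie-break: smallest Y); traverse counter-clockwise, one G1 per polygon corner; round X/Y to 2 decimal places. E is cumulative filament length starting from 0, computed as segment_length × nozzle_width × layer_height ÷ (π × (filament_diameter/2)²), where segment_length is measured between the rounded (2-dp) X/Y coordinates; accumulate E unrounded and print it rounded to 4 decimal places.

At z = 3.2 mm: the 6.5×14 cube contributes its full rectangle; the cube at (1, 8) does not reach this height (z outside [5.5, 18]); the r=4.5 cylinder at (5.5, 3) contributes a regular 8-gon of circumradius 4.5; Combining (union): the regions partially overlap (shared area 33.25 mm²), so overlapping operands fuse into one piece — 1 connected region. The outline is a single polygon with 10 vertices. Extrusion per mm of travel: 0.25 × 0.2 / (π × 0.875²) = 0.020788. Accumulating E over each segment gives final E = 0.9558.

G0 X0.00 Y0.00 Z3.20
G1 X2.24 Y0.00 E0.0466
G1 X2.32 Y-0.18 E0.0507
G1 X5.50 Y-1.50 E0.1222
G1 X8.68 Y-0.18 E0.1938
G1 X10.00 Y3.00 E0.2654
G1 X8.68 Y6.18 E0.3370
G1 X6.50 Y7.09 E0.3861
G1 X6.50 Y14.00 E0.5297
G1 X0.00 Y14.00 E0.6648
G1 X0.00 Y0.00 E0.9558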